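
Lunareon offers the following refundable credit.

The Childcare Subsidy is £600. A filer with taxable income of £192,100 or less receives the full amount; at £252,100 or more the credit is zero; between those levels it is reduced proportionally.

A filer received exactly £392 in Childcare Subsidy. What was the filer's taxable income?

£212,900

£392 is 392/600 of the full £600, so 208/600 of the £60,000 range has been used: income = £192,100 + £60,000 × 208/600 = £212,900.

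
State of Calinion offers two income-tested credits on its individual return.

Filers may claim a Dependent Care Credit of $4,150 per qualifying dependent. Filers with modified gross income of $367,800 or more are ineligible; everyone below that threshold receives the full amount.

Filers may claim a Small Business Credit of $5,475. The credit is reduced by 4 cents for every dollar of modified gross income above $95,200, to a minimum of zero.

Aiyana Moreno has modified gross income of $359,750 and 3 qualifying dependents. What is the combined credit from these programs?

Dependent Care Credit: base = 3 × $4,150 = $12,450. $359,750 is below the $367,800 cutoff, so the full $12,450 applies.
Small Business Credit: 4% of the $264,550 excess over $95,200 is $10,582 ≥ base, so the credit is $0.
Total: $12,450 + $0 = $12,450.

$12,450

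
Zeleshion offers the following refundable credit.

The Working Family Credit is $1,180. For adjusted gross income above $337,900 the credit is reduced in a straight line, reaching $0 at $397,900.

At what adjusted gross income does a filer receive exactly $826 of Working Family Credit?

$826 is 826/1,180 of the full $1,180, so 354/1,180 of the $60,000 range has been used: income = $337,900 + $60,000 × 354/1,180 = $355,900.

$355,900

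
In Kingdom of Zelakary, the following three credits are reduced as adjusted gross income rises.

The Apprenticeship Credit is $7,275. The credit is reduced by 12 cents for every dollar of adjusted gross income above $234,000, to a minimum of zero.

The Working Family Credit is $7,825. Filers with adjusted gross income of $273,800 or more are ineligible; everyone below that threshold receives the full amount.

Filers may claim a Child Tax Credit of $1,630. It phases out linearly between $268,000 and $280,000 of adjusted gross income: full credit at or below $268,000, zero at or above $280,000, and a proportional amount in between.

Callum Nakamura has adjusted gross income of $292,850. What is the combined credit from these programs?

Apprenticeship Credit: 12% of the $58,850 excess over $234,000 is $7,062; credit = $7,275 − $7,062 = $213.
Working Family Credit: $292,850 meets or exceeds the $273,800 cutoff, so the credit is $0.
Child Tax Credit: $292,850 is at or above $280,000, so the credit is $0.
Total: $213 + $0 + $0 = $213.

$213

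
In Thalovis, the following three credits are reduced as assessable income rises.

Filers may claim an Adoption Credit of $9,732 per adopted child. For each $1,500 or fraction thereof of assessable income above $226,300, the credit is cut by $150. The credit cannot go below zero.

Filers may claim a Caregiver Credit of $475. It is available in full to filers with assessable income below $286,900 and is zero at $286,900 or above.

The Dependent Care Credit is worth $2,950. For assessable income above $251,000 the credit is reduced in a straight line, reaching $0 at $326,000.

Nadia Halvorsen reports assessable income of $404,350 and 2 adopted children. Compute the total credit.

$1,614

Adoption Credit: base = 2 × $9,732 = $19,464. income exceeds $226,300 by $178,050, which is 119 full-or-partial $1,500 increments; reduction = 119 × $150 = $17,850, leaving $1,614.
Caregiver Credit: $404,350 meets or exceeds the $286,900 cutoff, so the credit is $0.
Dependent Care Credit: $404,350 is at or above $326,000, so the credit is $0.
Total: $1,614 + $0 + $0 = $1,614.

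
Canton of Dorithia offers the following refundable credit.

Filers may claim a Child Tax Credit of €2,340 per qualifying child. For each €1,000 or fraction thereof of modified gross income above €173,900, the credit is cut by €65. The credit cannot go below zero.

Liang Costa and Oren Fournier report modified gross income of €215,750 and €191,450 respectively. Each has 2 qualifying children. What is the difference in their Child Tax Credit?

€1,560

Liang (€215,750): Child Tax Credit: base = 2 × €2,340 = €4,680. income exceeds €173,900 by €41,850, which is 42 full-or-partial €1,000 increments; reduction = 42 × €65 = €2,730, leaving €1,950.
Oren (€191,450): Child Tax Credit: base = 2 × €2,340 = €4,680. income exceeds €173,900 by €17,550, which is 18 full-or-partial €1,000 increments; reduction = 18 × €65 = €1,170, leaving €3,510.
Difference: |€1,950 − €3,510| = €1,560.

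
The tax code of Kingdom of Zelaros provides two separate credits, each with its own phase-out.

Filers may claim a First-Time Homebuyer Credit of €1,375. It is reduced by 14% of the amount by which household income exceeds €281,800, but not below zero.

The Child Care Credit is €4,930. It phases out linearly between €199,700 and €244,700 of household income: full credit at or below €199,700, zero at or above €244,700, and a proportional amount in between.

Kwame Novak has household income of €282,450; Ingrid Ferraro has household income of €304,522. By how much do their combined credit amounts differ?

Kwame (€282,450): First-Time Homebuyer Credit: 14% of the €650 excess over €281,800 is €91; credit = €1,375 − €91 = €1,284. Child Care Credit: €282,450 is at or above €244,700, so the credit is €0. total €1,284 + €0 = €1,284
Ingrid (€304,522): First-Time Homebuyer Credit: 14% of the €22,722 excess over €281,800 is €3,181.08 ≥ base, so the credit is €0. Child Care Credit: €304,522 is at or above €244,700, so the credit is €0. total €0 + €0 = €0
Difference: |€1,284 − €0| = €1,284.

€1,284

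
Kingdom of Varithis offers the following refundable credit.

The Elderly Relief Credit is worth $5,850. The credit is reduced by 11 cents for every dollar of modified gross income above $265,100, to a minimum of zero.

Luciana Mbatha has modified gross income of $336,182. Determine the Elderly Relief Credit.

Elderly Relief Credit: 11% of the $71,082 excess over $265,100 is $7,819.02 ≥ base, so the credit is $0.

$0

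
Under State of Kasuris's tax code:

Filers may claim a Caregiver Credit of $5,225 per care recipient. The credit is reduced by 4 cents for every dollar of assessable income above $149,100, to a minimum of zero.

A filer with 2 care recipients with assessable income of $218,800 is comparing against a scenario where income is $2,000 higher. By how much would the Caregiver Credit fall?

$80

At $218,800 — base = 2 × $5,225 = $10,450. 4% of the $69,700 excess over $149,100 is $2,788; credit = $10,450 − $2,788 = $7,662.
At $220,800 — base = 2 × $5,225 = $10,450. 4% of the $71,700 excess over $149,100 is $2,868; credit = $10,450 − $2,868 = $7,582.
Lost: $7,662 − $7,582 = $80.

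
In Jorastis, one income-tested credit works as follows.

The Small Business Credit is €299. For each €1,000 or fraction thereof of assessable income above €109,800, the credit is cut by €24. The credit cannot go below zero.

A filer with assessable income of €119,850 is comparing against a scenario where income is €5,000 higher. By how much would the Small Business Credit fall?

€35

At €119,850 — income exceeds €109,800 by €10,050, which is 11 full-or-partial €1,000 increments; reduction = 11 × €24 = €264, leaving €35.
At €124,850 — income exceeds €109,800 by €15,050 → 16 increments × €24 = €384 ≥ base, so the credit is €0.
Lost: €35 − €0 = €35.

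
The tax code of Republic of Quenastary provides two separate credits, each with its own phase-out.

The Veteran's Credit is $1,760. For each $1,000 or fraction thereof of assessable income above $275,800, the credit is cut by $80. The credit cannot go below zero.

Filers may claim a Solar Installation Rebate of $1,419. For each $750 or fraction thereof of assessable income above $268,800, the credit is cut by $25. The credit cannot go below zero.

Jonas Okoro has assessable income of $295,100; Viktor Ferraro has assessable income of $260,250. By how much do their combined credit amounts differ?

Jonas ($295,100): Veteran's Credit: income exceeds $275,800 by $19,300, which is 20 full-or-partial $1,000 increments; reduction = 20 × $80 = $1,600, leaving $160. Solar Installation Rebate: income exceeds $268,800 by $26,300, which is 36 full-or-partial $750 increments; reduction = 36 × $25 = $900, leaving $519. total $160 + $519 = $679
Viktor ($260,250): Veteran's Credit: $260,250 is at or below the $275,800 threshold, so the full $1,760 applies. Solar Installation Rebate: $260,250 is at or below the $268,800 threshold, so the full $1,419 applies. total $1,760 + $1,419 = $3,179
Difference: |$679 − $3,179| = $2,500.

$2,500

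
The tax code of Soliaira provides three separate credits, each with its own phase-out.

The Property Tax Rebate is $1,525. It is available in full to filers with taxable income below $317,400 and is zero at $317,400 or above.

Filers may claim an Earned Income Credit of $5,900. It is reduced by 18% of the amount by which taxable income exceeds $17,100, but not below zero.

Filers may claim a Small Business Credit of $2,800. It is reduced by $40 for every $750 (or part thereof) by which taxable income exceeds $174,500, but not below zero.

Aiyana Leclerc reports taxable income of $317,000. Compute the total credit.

Property Tax Rebate: $317,000 is below the $317,400 cutoff, so the full $1,525 applies.
Earned Income Credit: 18% of the $299,900 excess over $17,100 is $53,982 ≥ base, so the credit is $0.
Small Business Credit: income exceeds $174,500 by $142,500 → 190 increments × $40 = $7,600 ≥ base, so the credit is $0.
Total: $1,525 + $0 + $0 = $1,525.

$1,525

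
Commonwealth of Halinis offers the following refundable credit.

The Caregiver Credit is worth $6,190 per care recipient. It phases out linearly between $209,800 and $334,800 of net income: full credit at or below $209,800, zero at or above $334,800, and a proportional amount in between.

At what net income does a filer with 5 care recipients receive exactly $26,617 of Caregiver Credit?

Full credit = 5 × $6,190 = $30,950.
$26,617 is 26,617/30,950 of the full $30,950, so 4,333/30,950 of the $125,000 range has been used: income = $209,800 + $125,000 × 4,333/30,950 = $227,300.

$227,300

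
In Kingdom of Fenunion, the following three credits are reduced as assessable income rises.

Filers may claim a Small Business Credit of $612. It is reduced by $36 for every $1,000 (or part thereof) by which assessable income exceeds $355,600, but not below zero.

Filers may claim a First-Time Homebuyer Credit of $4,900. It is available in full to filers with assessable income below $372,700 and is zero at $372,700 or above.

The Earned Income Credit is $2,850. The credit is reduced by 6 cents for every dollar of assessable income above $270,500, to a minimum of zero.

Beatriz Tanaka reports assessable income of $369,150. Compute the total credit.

Small Business Credit: income exceeds $355,600 by $13,550, which is 14 full-or-partial $1,000 increments; reduction = 14 × $36 = $504, leaving $108.
First-Time Homebuyer Credit: $369,150 is below the $372,700 cutoff, so the full $4,900 applies.
Earned Income Credit: 6% of the $98,650 excess over $270,500 is $5,919 ≥ base, so the credit is $0.
Total: $108 + $4,900 + $0 = $5,008.

$5,008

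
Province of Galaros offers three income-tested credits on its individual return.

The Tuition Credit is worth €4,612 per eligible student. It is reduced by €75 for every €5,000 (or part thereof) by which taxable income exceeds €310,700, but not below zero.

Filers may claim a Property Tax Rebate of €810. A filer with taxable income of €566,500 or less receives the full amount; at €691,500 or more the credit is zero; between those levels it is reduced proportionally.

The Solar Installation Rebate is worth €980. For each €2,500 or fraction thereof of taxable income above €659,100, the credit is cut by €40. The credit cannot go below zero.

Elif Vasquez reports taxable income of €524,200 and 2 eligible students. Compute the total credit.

Tuition Credit: base = 2 × €4,612 = €9,224. income exceeds €310,700 by €213,500, which is 43 full-or-partial €5,000 increments; reduction = 43 × €75 = €3,225, leaving €5,999.
Property Tax Rebate: €524,200 is at or below the €566,500 threshold, so the full €810 applies.
Solar Installation Rebate: €524,200 is at or below the €659,100 threshold, so the full €980 applies.
Total: €5,999 + €810 + €980 = €7,789.

€7,789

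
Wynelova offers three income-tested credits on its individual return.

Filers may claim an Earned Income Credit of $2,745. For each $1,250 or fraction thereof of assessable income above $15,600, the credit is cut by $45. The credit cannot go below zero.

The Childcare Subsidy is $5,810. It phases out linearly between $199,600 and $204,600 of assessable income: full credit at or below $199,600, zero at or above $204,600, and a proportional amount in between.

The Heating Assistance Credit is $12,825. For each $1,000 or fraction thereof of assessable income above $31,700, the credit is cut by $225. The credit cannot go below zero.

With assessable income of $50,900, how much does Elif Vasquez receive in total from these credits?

$15,575

Earned Income Credit: income exceeds $15,600 by $35,300, which is 29 full-or-partial $1,250 increments; reduction = 29 × $45 = $1,305, leaving $1,440.
Childcare Subsidy: $50,900 is at or below the $199,600 threshold, so the full $5,810 applies.
Heating Assistance Credit: income exceeds $31,700 by $19,200, which is 20 full-or-partial $1,000 increments; reduction = 20 × $225 = $4,500, leaving $8,325.
Total: $1,440 + $5,810 + $8,325 = $15,575.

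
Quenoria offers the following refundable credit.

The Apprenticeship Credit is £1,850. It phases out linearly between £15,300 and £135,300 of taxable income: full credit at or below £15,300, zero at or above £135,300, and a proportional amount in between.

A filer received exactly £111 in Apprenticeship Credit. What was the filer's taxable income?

£128,100

£111 is 111/1,850 of the full £1,850, so 1,739/1,850 of the £120,000 range has been used: income = £15,300 + £120,000 × 1,739/1,850 = £128,100.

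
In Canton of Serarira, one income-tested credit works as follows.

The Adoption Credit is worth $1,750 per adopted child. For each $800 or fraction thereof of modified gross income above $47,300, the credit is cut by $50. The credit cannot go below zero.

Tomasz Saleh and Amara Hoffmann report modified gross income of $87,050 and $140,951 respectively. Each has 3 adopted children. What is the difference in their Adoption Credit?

$2,750

Tomasz ($87,050): Adoption Credit: base = 3 × $1,750 = $5,250. income exceeds $47,300 by $39,750, which is 50 full-or-partial $800 increments; reduction = 50 × $50 = $2,500, leaving $2,750.
Amara ($140,951): Adoption Credit: base = 3 × $1,750 = $5,250. income exceeds $47,300 by $93,651 → 118 increments × $50 = $5,900 ≥ base, so the credit is $0.
Difference: |$2,750 − $0| = $2,750.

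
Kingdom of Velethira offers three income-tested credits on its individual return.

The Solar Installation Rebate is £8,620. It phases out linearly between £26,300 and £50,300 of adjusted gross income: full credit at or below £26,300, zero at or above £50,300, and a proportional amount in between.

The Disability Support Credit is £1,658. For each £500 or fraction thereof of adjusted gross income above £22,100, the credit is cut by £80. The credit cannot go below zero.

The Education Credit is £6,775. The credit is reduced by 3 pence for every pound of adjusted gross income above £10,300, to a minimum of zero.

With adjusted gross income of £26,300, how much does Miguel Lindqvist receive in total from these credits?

£15,853

Solar Installation Rebate: £26,300 is at or below the £26,300 threshold, so the full £8,620 applies.
Disability Support Credit: income exceeds £22,100 by £4,200, which is 9 full-or-partial £500 increments; reduction = 9 × £80 = £720, leaving £938.
Education Credit: 3% of the £16,000 excess over £10,300 is £480; credit = £6,775 − £480 = £6,295.
Total: £8,620 + £938 + £6,295 = £15,853.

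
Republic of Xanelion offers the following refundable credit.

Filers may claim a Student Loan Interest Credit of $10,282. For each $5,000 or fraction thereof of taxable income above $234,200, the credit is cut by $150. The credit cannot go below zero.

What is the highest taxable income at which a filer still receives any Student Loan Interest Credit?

After 68 increments the reduction is 68 × $150 = $10,200, leaving $82; one more increment wipes it out. Increment 68 ends at excess 68 × $5,000 = $340,000, so the highest qualifying income is $234,200 + $340,000 = $574,200.

$574,200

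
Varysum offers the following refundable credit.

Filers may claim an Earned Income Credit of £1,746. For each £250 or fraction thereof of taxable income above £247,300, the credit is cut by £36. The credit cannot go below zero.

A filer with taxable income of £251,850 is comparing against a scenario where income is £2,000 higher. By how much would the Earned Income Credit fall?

At £251,850 — income exceeds £247,300 by £4,550, which is 19 full-or-partial £250 increments; reduction = 19 × £36 = £684, leaving £1,062.
At £253,850 — income exceeds £247,300 by £6,550, which is 27 full-or-partial £250 increments; reduction = 27 × £36 = £972, leaving £774.
Lost: £1,062 − £774 = £288.

£288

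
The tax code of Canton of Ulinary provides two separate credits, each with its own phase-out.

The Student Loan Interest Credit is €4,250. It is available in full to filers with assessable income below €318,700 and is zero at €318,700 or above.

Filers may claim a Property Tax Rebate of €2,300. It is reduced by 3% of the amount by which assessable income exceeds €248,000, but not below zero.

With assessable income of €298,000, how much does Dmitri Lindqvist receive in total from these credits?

Student Loan Interest Credit: €298,000 is below the €318,700 cutoff, so the full €4,250 applies.
Property Tax Rebate: 3% of the €50,000 excess over €248,000 is €1,500; credit = €2,300 − €1,500 = €800.
Total: €4,250 + €800 = €5,050.

€5,050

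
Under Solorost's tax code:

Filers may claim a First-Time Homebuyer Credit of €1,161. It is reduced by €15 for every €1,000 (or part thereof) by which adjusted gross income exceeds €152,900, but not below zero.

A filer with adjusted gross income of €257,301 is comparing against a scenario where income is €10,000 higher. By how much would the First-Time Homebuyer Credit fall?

€0

At €257,301 — income exceeds €152,900 by €104,401 → 105 increments × €15 = €1,575 ≥ base, so the credit is €0.
At €267,301 — income exceeds €152,900 by €114,401 → 115 increments × €15 = €1,725 ≥ base, so the credit is €0.
Lost: €0 − €0 = €0.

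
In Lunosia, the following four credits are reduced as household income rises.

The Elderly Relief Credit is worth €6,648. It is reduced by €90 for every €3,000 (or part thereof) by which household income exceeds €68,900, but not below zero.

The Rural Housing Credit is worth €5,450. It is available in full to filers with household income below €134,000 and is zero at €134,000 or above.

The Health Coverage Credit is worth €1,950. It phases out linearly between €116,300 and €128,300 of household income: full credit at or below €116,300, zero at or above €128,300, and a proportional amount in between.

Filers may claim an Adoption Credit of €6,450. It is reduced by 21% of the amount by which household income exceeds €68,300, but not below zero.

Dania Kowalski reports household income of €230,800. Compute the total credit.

€1,788

Elderly Relief Credit: income exceeds €68,900 by €161,900, which is 54 full-or-partial €3,000 increments; reduction = 54 × €90 = €4,860, leaving €1,788.
Rural Housing Credit: €230,800 meets or exceeds the €134,000 cutoff, so the credit is €0.
Health Coverage Credit: €230,800 is at or above €128,300, so the credit is €0.
Adoption Credit: 21% of the €162,500 excess over €68,300 is €34,125 ≥ base, so the credit is €0.
Total: €1,788 + €0 + €0 + €0 = €1,788.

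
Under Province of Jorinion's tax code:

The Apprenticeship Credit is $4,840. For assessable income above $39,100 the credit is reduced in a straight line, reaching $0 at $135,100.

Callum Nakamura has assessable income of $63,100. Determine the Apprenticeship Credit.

Apprenticeship Credit: $63,100 is $24,000 into a $96,000 phase-out range, leaving 72,000/96,000 of the credit: $4,840 × 72,000/96,000 = $3,630.

$3,630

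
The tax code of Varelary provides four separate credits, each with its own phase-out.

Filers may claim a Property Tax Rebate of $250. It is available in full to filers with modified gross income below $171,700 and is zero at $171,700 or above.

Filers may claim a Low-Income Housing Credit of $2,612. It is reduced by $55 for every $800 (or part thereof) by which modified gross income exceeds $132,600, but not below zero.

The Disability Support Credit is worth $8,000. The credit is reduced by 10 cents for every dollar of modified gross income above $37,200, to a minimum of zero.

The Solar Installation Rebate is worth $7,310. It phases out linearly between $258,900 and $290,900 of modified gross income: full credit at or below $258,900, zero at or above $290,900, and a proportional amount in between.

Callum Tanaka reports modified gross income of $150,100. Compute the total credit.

$8,962

Property Tax Rebate: $150,100 is below the $171,700 cutoff, so the full $250 applies.
Low-Income Housing Credit: income exceeds $132,600 by $17,500, which is 22 full-or-partial $800 increments; reduction = 22 × $55 = $1,210, leaving $1,402.
Disability Support Credit: 10% of the $112,900 excess over $37,200 is $11,290 ≥ base, so the credit is $0.
Solar Installation Rebate: $150,100 is at or below the $258,900 threshold, so the full $7,310 applies.
Total: $250 + $1,402 + $0 + $7,310 = $8,962.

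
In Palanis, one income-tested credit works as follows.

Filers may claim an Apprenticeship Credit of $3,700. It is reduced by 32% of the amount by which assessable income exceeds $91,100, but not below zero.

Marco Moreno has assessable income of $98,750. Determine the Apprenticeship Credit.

Apprenticeship Credit: 32% of the $7,650 excess over $91,100 is $2,448; credit = $3,700 − $2,448 = $1,252.

$1,252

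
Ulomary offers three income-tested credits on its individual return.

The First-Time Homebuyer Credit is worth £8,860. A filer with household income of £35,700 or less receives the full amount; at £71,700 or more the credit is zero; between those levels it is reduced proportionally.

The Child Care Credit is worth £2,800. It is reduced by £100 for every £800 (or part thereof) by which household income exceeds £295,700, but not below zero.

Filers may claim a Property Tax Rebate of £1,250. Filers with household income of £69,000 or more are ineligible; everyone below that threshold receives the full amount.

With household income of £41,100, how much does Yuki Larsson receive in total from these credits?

£11,581

First-Time Homebuyer Credit: £41,100 is £5,400 into a £36,000 phase-out range, leaving 30,600/36,000 of the credit: £8,860 × 30,600/36,000 = £7,531.
Child Care Credit: £41,100 is at or below the £295,700 threshold, so the full £2,800 applies.
Property Tax Rebate: £41,100 is below the £69,000 cutoff, so the full £1,250 applies.
Total: £7,531 + £2,800 + £1,250 = £11,581.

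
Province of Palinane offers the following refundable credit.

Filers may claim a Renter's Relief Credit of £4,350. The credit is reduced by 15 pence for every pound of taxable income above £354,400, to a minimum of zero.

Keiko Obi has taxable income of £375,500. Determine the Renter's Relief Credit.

Renter's Relief Credit: 15% of the £21,100 excess over £354,400 is £3,165; credit = £4,350 − £3,165 = £1,185.

£1,185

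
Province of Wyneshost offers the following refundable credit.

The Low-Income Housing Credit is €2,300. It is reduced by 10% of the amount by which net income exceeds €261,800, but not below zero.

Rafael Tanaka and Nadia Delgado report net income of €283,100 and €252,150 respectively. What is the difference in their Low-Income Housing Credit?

Rafael (€283,100): Low-Income Housing Credit: 10% of the €21,300 excess over €261,800 is €2,130; credit = €2,300 − €2,130 = €170.
Nadia (€252,150): Low-Income Housing Credit: €252,150 is at or below the €261,800 threshold, so the full €2,300 applies.
Difference: |€170 − €2,300| = €2,130.

€2,130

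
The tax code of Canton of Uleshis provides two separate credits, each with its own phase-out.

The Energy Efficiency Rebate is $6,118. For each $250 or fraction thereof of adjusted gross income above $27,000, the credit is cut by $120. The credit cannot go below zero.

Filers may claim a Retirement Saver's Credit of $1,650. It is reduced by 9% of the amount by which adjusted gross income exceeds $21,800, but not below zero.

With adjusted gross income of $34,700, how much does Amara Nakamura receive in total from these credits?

Energy Efficiency Rebate: income exceeds $27,000 by $7,700, which is 31 full-or-partial $250 increments; reduction = 31 × $120 = $3,720, leaving $2,398.
Retirement Saver's Credit: 9% of the $12,900 excess over $21,800 is $1,161; credit = $1,650 − $1,161 = $489.
Total: $2,398 + $489 = $2,887.

$2,887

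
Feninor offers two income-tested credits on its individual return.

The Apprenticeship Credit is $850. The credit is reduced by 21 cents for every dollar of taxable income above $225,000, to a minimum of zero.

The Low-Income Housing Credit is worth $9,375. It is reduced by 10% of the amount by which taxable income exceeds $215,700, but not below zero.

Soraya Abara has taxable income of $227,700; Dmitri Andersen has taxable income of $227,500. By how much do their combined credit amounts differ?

Soraya ($227,700): Apprenticeship Credit: 21% of the $2,700 excess over $225,000 is $567; credit = $850 − $567 = $283. Low-Income Housing Credit: 10% of the $12,000 excess over $215,700 is $1,200; credit = $9,375 − $1,200 = $8,175. total $283 + $8,175 = $8,458
Dmitri ($227,500): Apprenticeship Credit: 21% of the $2,500 excess over $225,000 is $525; credit = $850 − $525 = $325. Low-Income Housing Credit: 10% of the $11,800 excess over $215,700 is $1,180; credit = $9,375 − $1,180 = $8,195. total $325 + $8,195 = $8,520
Difference: |$8,458 − $8,520| = $62.

$62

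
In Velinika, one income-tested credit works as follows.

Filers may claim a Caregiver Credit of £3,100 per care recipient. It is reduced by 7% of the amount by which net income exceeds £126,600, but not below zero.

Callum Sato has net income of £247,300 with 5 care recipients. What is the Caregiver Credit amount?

Caregiver Credit: base = 5 × £3,100 = £15,500. 7% of the £120,700 excess over £126,600 is £8,449; credit = £15,500 − £8,449 = £7,051.

£7,051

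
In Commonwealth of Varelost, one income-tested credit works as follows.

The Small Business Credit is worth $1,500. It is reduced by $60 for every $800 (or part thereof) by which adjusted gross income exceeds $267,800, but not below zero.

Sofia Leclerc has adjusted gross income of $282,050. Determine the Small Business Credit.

$420

Small Business Credit: income exceeds $267,800 by $14,250, which is 18 full-or-partial $800 increments; reduction = 18 × $60 = $1,080, leaving $420.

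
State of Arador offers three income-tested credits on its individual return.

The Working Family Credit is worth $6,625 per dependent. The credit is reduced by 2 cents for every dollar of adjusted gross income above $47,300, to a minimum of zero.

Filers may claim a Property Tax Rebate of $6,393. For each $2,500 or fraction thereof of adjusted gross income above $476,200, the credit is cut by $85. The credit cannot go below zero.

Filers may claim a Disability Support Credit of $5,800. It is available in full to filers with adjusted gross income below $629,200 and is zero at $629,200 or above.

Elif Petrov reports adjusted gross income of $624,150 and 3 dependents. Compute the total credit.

Working Family Credit: base = 3 × $6,625 = $19,875. 2% of the $576,850 excess over $47,300 is $11,537; credit = $19,875 − $11,537 = $8,338.
Property Tax Rebate: income exceeds $476,200 by $147,950, which is 60 full-or-partial $2,500 increments; reduction = 60 × $85 = $5,100, leaving $1,293.
Disability Support Credit: $624,150 is below the $629,200 cutoff, so the full $5,800 applies.
Total: $8,338 + $1,293 + $5,800 = $15,431.

$15,431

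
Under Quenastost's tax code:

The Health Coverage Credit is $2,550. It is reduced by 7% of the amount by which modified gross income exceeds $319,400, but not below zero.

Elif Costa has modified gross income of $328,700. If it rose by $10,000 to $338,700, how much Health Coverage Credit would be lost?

At $328,700 — 7% of the $9,300 excess over $319,400 is $651; credit = $2,550 − $651 = $1,899.
At $338,700 — 7% of the $19,300 excess over $319,400 is $1,351; credit = $2,550 − $1,351 = $1,199.
Lost: $1,899 − $1,199 = $700.

$700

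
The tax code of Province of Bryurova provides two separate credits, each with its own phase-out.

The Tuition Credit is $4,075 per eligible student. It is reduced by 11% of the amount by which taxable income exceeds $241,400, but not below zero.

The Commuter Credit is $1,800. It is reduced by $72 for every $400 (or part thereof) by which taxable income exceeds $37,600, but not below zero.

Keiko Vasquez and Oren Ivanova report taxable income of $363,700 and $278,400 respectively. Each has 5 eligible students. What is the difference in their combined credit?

Keiko ($363,700): Tuition Credit: base = 5 × $4,075 = $20,375. 11% of the $122,300 excess over $241,400 is $13,453; credit = $20,375 − $13,453 = $6,922. Commuter Credit: income exceeds $37,600 by $326,100 → 816 increments × $72 = $58,752 ≥ base, so the credit is $0. total $6,922 + $0 = $6,922
Oren ($278,400): Tuition Credit: base = 5 × $4,075 = $20,375. 11% of the $37,000 excess over $241,400 is $4,070; credit = $20,375 − $4,070 = $16,305. Commuter Credit: income exceeds $37,600 by $240,800 → 602 increments × $72 = $43,344 ≥ base, so the credit is $0. total $16,305 + $0 = $16,305
Difference: |$6,922 − $16,305| = $9,383.

$9,383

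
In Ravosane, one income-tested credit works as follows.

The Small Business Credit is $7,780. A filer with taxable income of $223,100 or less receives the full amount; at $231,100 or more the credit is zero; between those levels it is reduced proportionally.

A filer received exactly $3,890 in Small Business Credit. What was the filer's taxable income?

$3,890 is 3,890/7,780 of the full $7,780, so 3,890/7,780 of the $8,000 range has been used: income = $223,100 + $8,000 × 3,890/7,780 = $227,100.

$227,100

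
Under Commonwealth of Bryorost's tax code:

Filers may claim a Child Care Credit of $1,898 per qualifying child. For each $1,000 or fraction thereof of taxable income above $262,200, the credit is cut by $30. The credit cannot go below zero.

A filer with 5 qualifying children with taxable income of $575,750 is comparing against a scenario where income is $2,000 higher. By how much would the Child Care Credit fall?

$60

At $575,750 — base = 5 × $1,898 = $9,490. income exceeds $262,200 by $313,550, which is 314 full-or-partial $1,000 increments; reduction = 314 × $30 = $9,420, leaving $70.
At $577,750 — base = 5 × $1,898 = $9,490. income exceeds $262,200 by $315,550, which is 316 full-or-partial $1,000 increments; reduction = 316 × $30 = $9,480, leaving $10.
Lost: $70 − $10 = $60.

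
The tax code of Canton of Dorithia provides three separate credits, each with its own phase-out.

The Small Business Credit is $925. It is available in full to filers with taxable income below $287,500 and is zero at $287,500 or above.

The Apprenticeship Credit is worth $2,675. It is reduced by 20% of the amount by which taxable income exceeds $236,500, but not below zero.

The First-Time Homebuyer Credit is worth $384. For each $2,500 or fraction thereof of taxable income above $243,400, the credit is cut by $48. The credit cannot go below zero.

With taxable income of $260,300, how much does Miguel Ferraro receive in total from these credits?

$973

Small Business Credit: $260,300 is below the $287,500 cutoff, so the full $925 applies.
Apprenticeship Credit: 20% of the $23,800 excess over $236,500 is $4,760 ≥ base, so the credit is $0.
First-Time Homebuyer Credit: income exceeds $243,400 by $16,900, which is 7 full-or-partial $2,500 increments; reduction = 7 × $48 = $336, leaving $48.
Total: $925 + $0 + $48 = $973.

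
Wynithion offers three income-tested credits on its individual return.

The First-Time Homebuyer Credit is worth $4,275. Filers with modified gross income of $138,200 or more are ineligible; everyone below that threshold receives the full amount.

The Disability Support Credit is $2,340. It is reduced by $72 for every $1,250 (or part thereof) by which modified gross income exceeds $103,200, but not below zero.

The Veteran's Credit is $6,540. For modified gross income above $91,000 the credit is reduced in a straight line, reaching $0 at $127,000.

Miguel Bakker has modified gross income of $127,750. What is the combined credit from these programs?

First-Time Homebuyer Credit: $127,750 is below the $138,200 cutoff, so the full $4,275 applies.
Disability Support Credit: income exceeds $103,200 by $24,550, which is 20 full-or-partial $1,250 increments; reduction = 20 × $72 = $1,440, leaving $900.
Veteran's Credit: $127,750 is at or above $127,000, so the credit is $0.
Total: $4,275 + $900 + $0 = $5,175.

$5,175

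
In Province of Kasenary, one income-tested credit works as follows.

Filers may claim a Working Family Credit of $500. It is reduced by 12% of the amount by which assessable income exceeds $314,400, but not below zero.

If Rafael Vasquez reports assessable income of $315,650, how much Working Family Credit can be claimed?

$350

Working Family Credit: 12% of the $1,250 excess over $314,400 is $150; credit = $500 − $150 = $350.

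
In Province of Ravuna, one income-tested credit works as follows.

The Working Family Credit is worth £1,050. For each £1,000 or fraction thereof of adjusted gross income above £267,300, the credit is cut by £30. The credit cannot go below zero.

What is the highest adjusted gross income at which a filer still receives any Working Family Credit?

After 34 increments the reduction is 34 × £30 = £1,020, leaving £30; one more increment wipes it out. Increment 34 ends at excess 34 × £1,000 = £34,000, so the highest qualifying income is £267,300 + £34,000 = £301,300.

£301,300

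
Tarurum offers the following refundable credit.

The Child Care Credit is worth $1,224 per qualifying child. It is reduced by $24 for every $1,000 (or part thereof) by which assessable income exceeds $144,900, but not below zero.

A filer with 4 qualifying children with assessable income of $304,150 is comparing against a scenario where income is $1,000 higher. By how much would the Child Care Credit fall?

At $304,150 — base = 4 × $1,224 = $4,896. income exceeds $144,900 by $159,250, which is 160 full-or-partial $1,000 increments; reduction = 160 × $24 = $3,840, leaving $1,056.
At $305,150 — base = 4 × $1,224 = $4,896. income exceeds $144,900 by $160,250, which is 161 full-or-partial $1,000 increments; reduction = 161 × $24 = $3,864, leaving $1,032.
Lost: $1,056 − $1,032 = $24.

$24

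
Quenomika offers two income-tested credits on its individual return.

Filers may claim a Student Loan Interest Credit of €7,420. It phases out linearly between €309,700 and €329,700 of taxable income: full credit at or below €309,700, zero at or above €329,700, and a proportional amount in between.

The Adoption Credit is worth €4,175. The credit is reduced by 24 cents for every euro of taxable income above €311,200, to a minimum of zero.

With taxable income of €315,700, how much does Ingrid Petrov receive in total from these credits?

€8,289

Student Loan Interest Credit: €315,700 is €6,000 into a €20,000 phase-out range, leaving 14,000/20,000 of the credit: €7,420 × 14,000/20,000 = €5,194.
Adoption Credit: 24% of the €4,500 excess over €311,200 is €1,080; credit = €4,175 − €1,080 = €3,095.
Total: €5,194 + €3,095 = €8,289.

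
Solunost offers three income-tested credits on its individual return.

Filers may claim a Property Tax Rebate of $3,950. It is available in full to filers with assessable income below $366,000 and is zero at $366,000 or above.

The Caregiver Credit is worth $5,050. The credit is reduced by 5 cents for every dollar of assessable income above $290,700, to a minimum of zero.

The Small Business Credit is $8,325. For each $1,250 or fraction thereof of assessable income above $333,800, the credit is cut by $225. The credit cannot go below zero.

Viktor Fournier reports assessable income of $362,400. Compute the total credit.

$8,565

Property Tax Rebate: $362,400 is below the $366,000 cutoff, so the full $3,950 applies.
Caregiver Credit: 5% of the $71,700 excess over $290,700 is $3,585; credit = $5,050 − $3,585 = $1,465.
Small Business Credit: income exceeds $333,800 by $28,600, which is 23 full-or-partial $1,250 increments; reduction = 23 × $225 = $5,175, leaving $3,150.
Total: $3,950 + $1,465 + $3,150 = $8,565.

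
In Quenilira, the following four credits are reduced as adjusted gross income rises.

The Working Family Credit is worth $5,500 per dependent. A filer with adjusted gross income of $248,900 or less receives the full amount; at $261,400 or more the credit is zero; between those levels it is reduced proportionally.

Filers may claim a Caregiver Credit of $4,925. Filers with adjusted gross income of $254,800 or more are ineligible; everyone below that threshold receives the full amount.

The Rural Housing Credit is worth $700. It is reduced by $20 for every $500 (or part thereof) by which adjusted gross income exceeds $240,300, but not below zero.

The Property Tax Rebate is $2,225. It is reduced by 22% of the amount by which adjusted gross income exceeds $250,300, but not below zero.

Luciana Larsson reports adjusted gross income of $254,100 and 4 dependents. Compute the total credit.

$19,302

Working Family Credit: base = 4 × $5,500 = $22,000. $254,100 is $5,200 into a $12,500 phase-out range, leaving 7,300/12,500 of the credit: $22,000 × 7,300/12,500 = $12,848.
Caregiver Credit: $254,100 is below the $254,800 cutoff, so the full $4,925 applies.
Rural Housing Credit: income exceeds $240,300 by $13,800, which is 28 full-or-partial $500 increments; reduction = 28 × $20 = $560, leaving $140.
Property Tax Rebate: 22% of the $3,800 excess over $250,300 is $836; credit = $2,225 − $836 = $1,389.
Total: $12,848 + $4,925 + $140 + $1,389 = $19,302.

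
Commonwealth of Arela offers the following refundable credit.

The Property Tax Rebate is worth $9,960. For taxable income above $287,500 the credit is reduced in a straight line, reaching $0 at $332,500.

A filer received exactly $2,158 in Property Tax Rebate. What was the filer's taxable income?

$322,750

$2,158 is 2,158/9,960 of the full $9,960, so 7,802/9,960 of the $45,000 range has been used: income = $287,500 + $45,000 × 7,802/9,960 = $322,750.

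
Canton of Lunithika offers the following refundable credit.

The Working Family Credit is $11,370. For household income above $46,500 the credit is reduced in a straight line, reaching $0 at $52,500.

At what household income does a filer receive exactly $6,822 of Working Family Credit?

$48,900

$6,822 is 6,822/11,370 of the full $11,370, so 4,548/11,370 of the $6,000 range has been used: income = $46,500 + $6,000 × 4,548/11,370 = $48,900.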